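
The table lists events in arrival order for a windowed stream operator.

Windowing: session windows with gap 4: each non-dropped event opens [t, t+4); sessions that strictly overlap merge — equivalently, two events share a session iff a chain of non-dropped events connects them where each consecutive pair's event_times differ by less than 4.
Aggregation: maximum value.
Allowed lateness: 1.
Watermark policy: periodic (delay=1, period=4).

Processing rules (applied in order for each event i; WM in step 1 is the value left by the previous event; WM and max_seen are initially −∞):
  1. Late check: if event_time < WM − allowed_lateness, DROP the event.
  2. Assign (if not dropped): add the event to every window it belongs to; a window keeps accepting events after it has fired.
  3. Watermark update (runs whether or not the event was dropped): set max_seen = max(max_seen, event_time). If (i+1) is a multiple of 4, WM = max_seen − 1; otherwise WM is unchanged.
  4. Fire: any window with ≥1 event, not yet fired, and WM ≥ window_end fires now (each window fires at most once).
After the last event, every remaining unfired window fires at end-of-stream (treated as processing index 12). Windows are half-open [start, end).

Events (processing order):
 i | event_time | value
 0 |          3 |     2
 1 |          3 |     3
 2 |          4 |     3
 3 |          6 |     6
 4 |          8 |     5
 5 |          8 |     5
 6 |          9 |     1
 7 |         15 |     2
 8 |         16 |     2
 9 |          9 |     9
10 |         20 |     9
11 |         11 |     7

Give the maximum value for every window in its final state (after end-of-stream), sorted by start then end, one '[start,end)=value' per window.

i=0 t=3 v=2: → [3,7); WM=−∞
i=1 t=3 v=3: → [3,7); WM=−∞
i=2 t=4 v=3: → [3,8); WM=−∞
i=3 t=6 v=6: → [3,10); WM=5
i=4 t=8 v=5: → [3,12); WM=5
i=5 t=8 v=5: → [3,12); WM=5
i=6 t=9 v=1: → [3,13); WM=5
i=7 t=15 v=2: → [15,19); WM=14
i=8 t=16 v=2: → [15,20); WM=14
i=9 t=9 v=9: DROP (t<14-1); WM=14
i=10 t=20 v=9: → [20,24); WM=14
i=11 t=11 v=7: DROP (t<14-1); WM=19

[3,13)=6 [15,20)=2 [20,24)=9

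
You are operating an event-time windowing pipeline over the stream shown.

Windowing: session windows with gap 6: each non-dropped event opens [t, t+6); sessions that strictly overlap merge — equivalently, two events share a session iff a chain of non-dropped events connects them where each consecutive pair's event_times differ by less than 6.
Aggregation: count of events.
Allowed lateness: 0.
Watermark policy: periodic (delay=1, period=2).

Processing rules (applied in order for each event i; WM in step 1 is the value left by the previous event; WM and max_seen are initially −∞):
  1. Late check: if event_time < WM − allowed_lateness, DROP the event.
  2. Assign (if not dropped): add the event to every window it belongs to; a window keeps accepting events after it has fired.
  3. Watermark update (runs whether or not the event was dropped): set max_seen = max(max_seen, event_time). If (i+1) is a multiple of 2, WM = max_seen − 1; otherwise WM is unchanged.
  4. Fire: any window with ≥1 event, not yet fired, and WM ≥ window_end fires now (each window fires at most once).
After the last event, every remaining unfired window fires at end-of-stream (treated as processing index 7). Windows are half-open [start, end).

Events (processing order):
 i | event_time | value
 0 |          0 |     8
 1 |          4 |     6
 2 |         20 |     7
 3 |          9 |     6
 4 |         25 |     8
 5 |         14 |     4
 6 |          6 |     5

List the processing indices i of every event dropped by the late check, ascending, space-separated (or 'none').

5 6

i=0 t=0 v=8: → [0,6); WM=−∞
i=1 t=4 v=6: → [0,10); WM=3
i=2 t=20 v=7: → [20,26); WM=3
i=3 t=9 v=6: → [0,15); WM=19
i=4 t=25 v=8: → [20,31); WM=19
i=5 t=14 v=4: DROP (t<19-0); WM=24
i=6 t=6 v=5: DROP (t<24-0); WM=24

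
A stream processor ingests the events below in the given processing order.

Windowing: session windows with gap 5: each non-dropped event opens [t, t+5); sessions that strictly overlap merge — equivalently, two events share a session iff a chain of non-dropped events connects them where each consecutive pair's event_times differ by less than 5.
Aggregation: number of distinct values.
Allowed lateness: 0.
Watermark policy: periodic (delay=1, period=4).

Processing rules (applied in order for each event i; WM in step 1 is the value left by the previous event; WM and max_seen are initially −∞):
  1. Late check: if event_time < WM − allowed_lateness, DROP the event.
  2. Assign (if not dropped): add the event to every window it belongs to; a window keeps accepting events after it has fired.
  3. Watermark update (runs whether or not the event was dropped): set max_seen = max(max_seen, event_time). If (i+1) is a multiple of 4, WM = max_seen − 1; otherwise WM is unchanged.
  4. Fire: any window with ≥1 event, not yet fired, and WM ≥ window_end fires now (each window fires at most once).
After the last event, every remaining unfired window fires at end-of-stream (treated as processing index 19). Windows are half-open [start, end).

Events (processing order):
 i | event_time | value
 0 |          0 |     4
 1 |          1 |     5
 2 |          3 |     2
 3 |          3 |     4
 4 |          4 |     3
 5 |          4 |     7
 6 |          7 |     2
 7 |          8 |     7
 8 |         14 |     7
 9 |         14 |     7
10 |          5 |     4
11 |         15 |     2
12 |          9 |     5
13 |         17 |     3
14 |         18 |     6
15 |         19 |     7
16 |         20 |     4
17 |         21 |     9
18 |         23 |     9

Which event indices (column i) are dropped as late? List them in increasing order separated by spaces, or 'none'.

10 12

i=0 t=0 v=4: → [0,5); WM=−∞
i=1 t=1 v=5: → [0,6); WM=−∞
i=2 t=3 v=2: → [0,8); WM=−∞
i=3 t=3 v=4: → [0,8); WM=2
i=4 t=4 v=3: → [0,9); WM=2
i=5 t=4 v=7: → [0,9); WM=2
i=6 t=7 v=2: → [0,12); WM=2
i=7 t=8 v=7: → [0,13); WM=7
i=8 t=14 v=7: → [14,19); WM=7
i=9 t=14 v=7: → [14,19); WM=7
i=10 t=5 v=4: DROP (t<7-0); WM=7
i=11 t=15 v=2: → [14,20); WM=14
i=12 t=9 v=5: DROP (t<14-0); WM=14
i=13 t=17 v=3: → [14,22); WM=14
i=14 t=18 v=6: → [14,23); WM=14
i=15 t=19 v=7: → [14,24); WM=18
i=16 t=20 v=4: → [14,25); WM=18
i=17 t=21 v=9: → [14,26); WM=18
i=18 t=23 v=9: → [14,28); WM=18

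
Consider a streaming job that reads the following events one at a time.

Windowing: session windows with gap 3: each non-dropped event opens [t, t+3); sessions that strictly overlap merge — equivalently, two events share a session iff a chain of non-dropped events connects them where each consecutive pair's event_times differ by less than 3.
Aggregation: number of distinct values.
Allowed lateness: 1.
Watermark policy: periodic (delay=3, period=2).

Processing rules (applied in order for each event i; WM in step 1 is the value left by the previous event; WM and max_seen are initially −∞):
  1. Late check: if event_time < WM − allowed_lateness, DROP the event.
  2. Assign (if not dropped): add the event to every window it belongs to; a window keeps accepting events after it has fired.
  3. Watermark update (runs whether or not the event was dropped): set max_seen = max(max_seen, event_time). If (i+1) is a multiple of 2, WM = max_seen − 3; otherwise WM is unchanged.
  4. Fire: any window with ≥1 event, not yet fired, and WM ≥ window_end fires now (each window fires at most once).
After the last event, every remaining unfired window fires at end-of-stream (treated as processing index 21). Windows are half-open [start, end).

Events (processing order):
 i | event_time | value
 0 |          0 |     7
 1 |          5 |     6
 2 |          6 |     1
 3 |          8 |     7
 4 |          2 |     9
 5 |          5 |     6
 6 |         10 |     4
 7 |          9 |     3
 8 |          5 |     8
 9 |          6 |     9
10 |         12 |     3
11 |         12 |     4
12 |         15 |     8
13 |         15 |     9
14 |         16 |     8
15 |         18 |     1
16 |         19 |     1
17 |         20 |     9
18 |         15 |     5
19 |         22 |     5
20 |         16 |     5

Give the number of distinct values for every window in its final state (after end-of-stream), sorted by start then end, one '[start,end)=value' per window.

i=0 t=0 v=7: → [0,3); WM=−∞
i=1 t=5 v=6: → [5,8); WM=2
i=2 t=6 v=1: → [5,9); WM=2
i=3 t=8 v=7: → [5,11); WM=5
i=4 t=2 v=9: DROP (t<5-1); WM=5
i=5 t=5 v=6: → [5,11); WM=5
i=6 t=10 v=4: → [5,13); WM=5
i=7 t=9 v=3: → [5,13); WM=7
i=8 t=5 v=8: DROP (t<7-1); WM=7
i=9 t=6 v=9: → [5,13); WM=7
i=10 t=12 v=3: → [5,15); WM=7
i=11 t=12 v=4: → [5,15); WM=9
i=12 t=15 v=8: → [15,18); WM=9
i=13 t=15 v=9: → [15,18); WM=12
i=14 t=16 v=8: → [15,19); WM=12
i=15 t=18 v=1: → [15,21); WM=15
i=16 t=19 v=1: → [15,22); WM=15
i=17 t=20 v=9: → [15,23); WM=17
i=18 t=15 v=5: DROP (t<17-1); WM=17
i=19 t=22 v=5: → [15,25); WM=19
i=20 t=16 v=5: DROP (t<19-1); WM=19

[0,3)=1 [5,15)=6 [15,25)=4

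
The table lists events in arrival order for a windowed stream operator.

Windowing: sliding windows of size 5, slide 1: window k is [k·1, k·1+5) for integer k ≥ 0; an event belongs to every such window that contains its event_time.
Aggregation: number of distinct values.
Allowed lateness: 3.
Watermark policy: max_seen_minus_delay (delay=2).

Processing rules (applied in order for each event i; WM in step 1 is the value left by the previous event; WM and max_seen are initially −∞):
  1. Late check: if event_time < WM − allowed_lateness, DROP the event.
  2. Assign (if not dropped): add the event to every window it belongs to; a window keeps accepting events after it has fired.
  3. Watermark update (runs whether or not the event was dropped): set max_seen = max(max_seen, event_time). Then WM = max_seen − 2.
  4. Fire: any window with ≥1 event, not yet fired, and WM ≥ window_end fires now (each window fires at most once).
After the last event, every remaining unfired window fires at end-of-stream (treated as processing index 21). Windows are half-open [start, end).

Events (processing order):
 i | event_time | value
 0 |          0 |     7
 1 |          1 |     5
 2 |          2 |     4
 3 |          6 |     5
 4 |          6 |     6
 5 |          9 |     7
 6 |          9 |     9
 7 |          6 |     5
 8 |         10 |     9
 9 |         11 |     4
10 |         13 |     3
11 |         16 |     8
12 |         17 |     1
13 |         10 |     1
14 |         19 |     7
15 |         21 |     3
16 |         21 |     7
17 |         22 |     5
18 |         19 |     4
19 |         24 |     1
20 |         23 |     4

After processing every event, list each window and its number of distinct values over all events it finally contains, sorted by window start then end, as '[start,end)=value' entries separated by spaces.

i=0 t=0 v=7: → [0,5); WM=-2
i=1 t=1 v=5: → [1,6),[0,5); WM=-1
i=2 t=2 v=4: → [2,7),[1,6),[0,5); WM=0
i=3 t=6 v=5: → [6,11),[5,10),[4,9),[3,8),[2,7); WM=4
i=4 t=6 v=6: → [6,11),[5,10),[4,9),[3,8),[2,7); WM=4
i=5 t=9 v=7: → [9,14),[8,13),[7,12),[6,11),[5,10); WM=7; [0,5) fires=3 [1,6) fires=2 [2,7) fires=3
i=6 t=9 v=9: → [9,14),[8,13),[7,12),[6,11),[5,10); WM=7
i=7 t=6 v=5: → [6,11),[5,10),[4,9),[3,8),[2,7); WM=7
i=8 t=10 v=9: → [10,15),[9,14),[8,13),[7,12),[6,11); WM=8; [3,8) fires=2
i=9 t=11 v=4: → [11,16),[10,15),[9,14),[8,13),[7,12); WM=9; [4,9) fires=2
i=10 t=13 v=3: → [13,18),[12,17),[11,16),[10,15),[9,14); WM=11; [5,10) fires=4 [6,11) fires=4
i=11 t=16 v=8: → [16,21),[15,20),[14,19),[13,18),[12,17); WM=14; [7,12) fires=3 [8,13) fires=3 [9,14) fires=4
i=12 t=17 v=1: → [17,22),[16,21),[15,20),[14,19),[13,18); WM=15; [10,15) fires=3
i=13 t=10 v=1: DROP (t<15-3); WM=15
i=14 t=19 v=7: → [19,24),[18,23),[17,22),[16,21),[15,20); WM=17; [11,16) fires=2 [12,17) fires=2
i=15 t=21 v=3: → [21,26),[20,25),[19,24),[18,23),[17,22); WM=19; [13,18) fires=3 [14,19) fires=2
i=16 t=21 v=7: → [21,26),[20,25),[19,24),[18,23),[17,22); WM=19
i=17 t=22 v=5: → [22,27),[21,26),[20,25),[19,24),[18,23); WM=20; [15,20) fires=3
i=18 t=19 v=4: → [19,24),[18,23),[17,22),[16,21),[15,20); WM=20
i=19 t=24 v=1: → [24,29),[23,28),[22,27),[21,26),[20,25); WM=22; [16,21) fires=4 [17,22) fires=4
i=20 t=23 v=4: → [23,28),[22,27),[21,26),[20,25),[19,24); WM=22

[0,5)=3 [1,6)=2 [2,7)=3 [3,8)=2 [4,9)=2 [5,10)=4 [6,11)=4 [7,12)=3 [8,13)=3 [9,14)=4 [10,15)=3 [11,16)=2 [12,17)=2 [13,18)=3 [14,19)=2 [15,20)=4 [16,21)=4 [17,22)=4 [18,23)=4 [19,24)=4 [20,25)=5 [21,26)=5 [22,27)=3 [23,28)=2 [24,29)=1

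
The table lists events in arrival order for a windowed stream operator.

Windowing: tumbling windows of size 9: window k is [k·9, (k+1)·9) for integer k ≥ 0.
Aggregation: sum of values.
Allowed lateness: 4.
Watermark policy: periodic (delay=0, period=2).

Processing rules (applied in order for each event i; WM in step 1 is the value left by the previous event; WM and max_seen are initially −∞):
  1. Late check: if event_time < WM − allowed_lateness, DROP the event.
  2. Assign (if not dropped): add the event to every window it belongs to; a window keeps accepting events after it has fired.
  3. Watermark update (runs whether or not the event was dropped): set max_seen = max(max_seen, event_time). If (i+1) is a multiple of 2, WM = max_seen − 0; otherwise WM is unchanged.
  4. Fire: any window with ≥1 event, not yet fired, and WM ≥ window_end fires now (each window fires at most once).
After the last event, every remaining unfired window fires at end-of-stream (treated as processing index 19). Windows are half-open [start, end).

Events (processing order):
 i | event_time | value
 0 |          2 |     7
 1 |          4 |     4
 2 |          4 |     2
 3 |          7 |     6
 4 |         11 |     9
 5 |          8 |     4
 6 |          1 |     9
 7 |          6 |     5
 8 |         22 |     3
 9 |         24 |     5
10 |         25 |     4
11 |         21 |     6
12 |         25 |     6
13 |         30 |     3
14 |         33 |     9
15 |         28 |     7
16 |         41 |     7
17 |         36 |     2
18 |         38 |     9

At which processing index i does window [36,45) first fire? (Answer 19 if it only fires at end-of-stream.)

19

i=0 t=2 v=7: → [0,9); WM=−∞
i=1 t=4 v=4: → [0,9); WM=4
i=2 t=4 v=2: → [0,9); WM=4
i=3 t=7 v=6: → [0,9); WM=7
i=4 t=11 v=9: → [9,18); WM=7
i=5 t=8 v=4: → [0,9); WM=11; [0,9) fires=23
i=6 t=1 v=9: DROP (t<11-4); WM=11
i=7 t=6 v=5: DROP (t<11-4); WM=11
i=8 t=22 v=3: → [18,27); WM=11
i=9 t=24 v=5: → [18,27); WM=24; [9,18) fires=9
i=10 t=25 v=4: → [18,27); WM=24
i=11 t=21 v=6: → [18,27); WM=25
i=12 t=25 v=6: → [18,27); WM=25
i=13 t=30 v=3: → [27,36); WM=30; [18,27) fires=24
i=14 t=33 v=9: → [27,36); WM=30
i=15 t=28 v=7: → [27,36); WM=33
i=16 t=41 v=7: → [36,45); WM=33
i=17 t=36 v=2: → [36,45); WM=41; [27,36) fires=19
i=18 t=38 v=9: → [36,45); WM=41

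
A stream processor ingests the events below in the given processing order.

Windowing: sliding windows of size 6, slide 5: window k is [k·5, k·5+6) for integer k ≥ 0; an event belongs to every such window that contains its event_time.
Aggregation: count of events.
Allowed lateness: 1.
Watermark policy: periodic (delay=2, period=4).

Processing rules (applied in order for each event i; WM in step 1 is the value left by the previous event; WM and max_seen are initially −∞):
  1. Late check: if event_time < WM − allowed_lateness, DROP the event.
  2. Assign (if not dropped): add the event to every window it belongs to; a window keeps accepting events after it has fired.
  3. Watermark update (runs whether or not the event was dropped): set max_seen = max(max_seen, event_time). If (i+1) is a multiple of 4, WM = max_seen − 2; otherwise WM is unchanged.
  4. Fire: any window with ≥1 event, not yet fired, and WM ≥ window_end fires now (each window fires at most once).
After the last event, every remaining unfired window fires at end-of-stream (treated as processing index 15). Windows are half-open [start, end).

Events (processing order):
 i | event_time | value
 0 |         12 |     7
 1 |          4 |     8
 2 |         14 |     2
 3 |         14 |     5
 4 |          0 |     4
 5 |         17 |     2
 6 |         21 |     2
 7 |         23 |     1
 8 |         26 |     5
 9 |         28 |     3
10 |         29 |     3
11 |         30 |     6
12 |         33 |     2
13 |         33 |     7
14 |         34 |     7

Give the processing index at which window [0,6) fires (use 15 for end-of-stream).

3

i=0 t=12 v=7: → [10,16); WM=−∞
i=1 t=4 v=8: → [0,6); WM=−∞
i=2 t=14 v=2: → [10,16); WM=−∞
i=3 t=14 v=5: → [10,16); WM=12; [0,6) fires=1
i=4 t=0 v=4: DROP (t<12-1); WM=12
i=5 t=17 v=2: → [15,21); WM=12
i=6 t=21 v=2: → [20,26); WM=12
i=7 t=23 v=1: → [20,26); WM=21; [10,16) fires=3 [15,21) fires=1
i=8 t=26 v=5: → [25,31); WM=21
i=9 t=28 v=3: → [25,31); WM=21
i=10 t=29 v=3: → [25,31); WM=21
i=11 t=30 v=6: → [30,36),[25,31); WM=28; [20,26) fires=2
i=12 t=33 v=2: → [30,36); WM=28
i=13 t=33 v=7: → [30,36); WM=28
i=14 t=34 v=7: → [30,36); WM=28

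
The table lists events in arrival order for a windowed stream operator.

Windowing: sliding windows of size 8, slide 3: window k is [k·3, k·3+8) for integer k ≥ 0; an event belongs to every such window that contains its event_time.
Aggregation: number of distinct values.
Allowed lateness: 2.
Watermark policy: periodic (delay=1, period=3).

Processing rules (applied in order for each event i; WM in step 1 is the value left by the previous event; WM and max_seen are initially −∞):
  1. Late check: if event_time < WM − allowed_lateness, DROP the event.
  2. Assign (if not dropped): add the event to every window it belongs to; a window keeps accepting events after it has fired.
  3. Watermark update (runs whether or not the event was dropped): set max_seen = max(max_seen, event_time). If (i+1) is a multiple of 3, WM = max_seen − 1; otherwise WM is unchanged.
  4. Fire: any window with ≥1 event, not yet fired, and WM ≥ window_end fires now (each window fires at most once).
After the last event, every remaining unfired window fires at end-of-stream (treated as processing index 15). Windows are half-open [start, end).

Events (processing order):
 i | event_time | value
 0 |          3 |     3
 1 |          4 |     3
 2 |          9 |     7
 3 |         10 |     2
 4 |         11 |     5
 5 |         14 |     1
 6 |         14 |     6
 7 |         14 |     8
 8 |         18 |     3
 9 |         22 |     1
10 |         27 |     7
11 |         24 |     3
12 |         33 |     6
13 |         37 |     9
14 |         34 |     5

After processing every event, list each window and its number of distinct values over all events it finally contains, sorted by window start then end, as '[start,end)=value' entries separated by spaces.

[0,8)=1 [3,11)=3 [6,14)=3 [9,17)=6 [12,20)=4 [15,23)=2 [18,26)=2 [21,29)=3 [24,32)=2 [27,35)=3 [30,38)=3 [33,41)=3 [36,44)=1

i=0 t=3 v=3: → [3,11),[0,8); WM=−∞
i=1 t=4 v=3: → [3,11),[0,8); WM=−∞
i=2 t=9 v=7: → [9,17),[6,14),[3,11); WM=8; [0,8) fires=1
i=3 t=10 v=2: → [9,17),[6,14),[3,11); WM=8
i=4 t=11 v=5: → [9,17),[6,14); WM=8
i=5 t=14 v=1: → [12,20),[9,17); WM=13; [3,11) fires=3
i=6 t=14 v=6: → [12,20),[9,17); WM=13
i=7 t=14 v=8: → [12,20),[9,17); WM=13
i=8 t=18 v=3: → [18,26),[15,23),[12,20); WM=17; [6,14) fires=3 [9,17) fires=6
i=9 t=22 v=1: → [21,29),[18,26),[15,23); WM=17
i=10 t=27 v=7: → [27,35),[24,32),[21,29); WM=17
i=11 t=24 v=3: → [24,32),[21,29),[18,26); WM=26; [12,20) fires=4 [15,23) fires=2 [18,26) fires=2
i=12 t=33 v=6: → [33,41),[30,38),[27,35); WM=26
i=13 t=37 v=9: → [36,44),[33,41),[30,38); WM=26
i=14 t=34 v=5: → [33,41),[30,38),[27,35); WM=36; [21,29) fires=3 [24,32) fires=2 [27,35) fires=3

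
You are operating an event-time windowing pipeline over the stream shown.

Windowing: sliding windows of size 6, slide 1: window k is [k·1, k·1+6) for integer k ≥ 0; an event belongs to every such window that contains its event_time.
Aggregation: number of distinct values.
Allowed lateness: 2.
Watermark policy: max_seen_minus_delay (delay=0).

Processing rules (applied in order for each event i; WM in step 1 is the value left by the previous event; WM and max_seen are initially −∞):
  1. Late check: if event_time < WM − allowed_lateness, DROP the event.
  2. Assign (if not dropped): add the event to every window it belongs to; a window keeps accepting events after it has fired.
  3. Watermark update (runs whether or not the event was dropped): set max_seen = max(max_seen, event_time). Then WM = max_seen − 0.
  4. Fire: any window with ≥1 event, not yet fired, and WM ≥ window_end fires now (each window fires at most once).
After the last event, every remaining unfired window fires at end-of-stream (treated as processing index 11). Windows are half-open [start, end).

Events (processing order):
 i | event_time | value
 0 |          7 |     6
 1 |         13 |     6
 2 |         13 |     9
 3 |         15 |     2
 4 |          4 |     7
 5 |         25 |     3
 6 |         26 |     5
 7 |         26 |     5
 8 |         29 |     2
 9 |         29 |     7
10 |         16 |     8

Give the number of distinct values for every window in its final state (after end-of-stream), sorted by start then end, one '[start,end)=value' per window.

i=0 t=7 v=6: → [7,13),[6,12),[5,11),[4,10),[3,9),[2,8); WM=7
i=1 t=13 v=6: → [13,19),[12,18),[11,17),[10,16),[9,15),[8,14); WM=13; [2,8) fires=1 [3,9) fires=1 [4,10) fires=1 [5,11) fires=1 [6,12) fires=1 [7,13) fires=1
i=2 t=13 v=9: → [13,19),[12,18),[11,17),[10,16),[9,15),[8,14); WM=13
i=3 t=15 v=2: → [15,21),[14,20),[13,19),[12,18),[11,17),[10,16); WM=15; [8,14) fires=2 [9,15) fires=2
i=4 t=4 v=7: DROP (t<15-2); WM=15
i=5 t=25 v=3: → [25,31),[24,30),[23,29),[22,28),[21,27),[20,26); WM=25; [10,16) fires=3 [11,17) fires=3 [12,18) fires=3 [13,19) fires=3 [14,20) fires=1 [15,21) fires=1
i=6 t=26 v=5: → [26,32),[25,31),[24,30),[23,29),[22,28),[21,27); WM=26; [20,26) fires=1
i=7 t=26 v=5: → [26,32),[25,31),[24,30),[23,29),[22,28),[21,27); WM=26
i=8 t=29 v=2: → [29,35),[28,34),[27,33),[26,32),[25,31),[24,30); WM=29; [21,27) fires=2 [22,28) fires=2 [23,29) fires=2
i=9 t=29 v=7: → [29,35),[28,34),[27,33),[26,32),[25,31),[24,30); WM=29
i=10 t=16 v=8: DROP (t<29-2); WM=29

[2,8)=1 [3,9)=1 [4,10)=1 [5,11)=1 [6,12)=1 [7,13)=1 [8,14)=2 [9,15)=2 [10,16)=3 [11,17)=3 [12,18)=3 [13,19)=3 [14,20)=1 [15,21)=1 [20,26)=1 [21,27)=2 [22,28)=2 [23,29)=2 [24,30)=4 [25,31)=4 [26,32)=3 [27,33)=2 [28,34)=2 [29,35)=2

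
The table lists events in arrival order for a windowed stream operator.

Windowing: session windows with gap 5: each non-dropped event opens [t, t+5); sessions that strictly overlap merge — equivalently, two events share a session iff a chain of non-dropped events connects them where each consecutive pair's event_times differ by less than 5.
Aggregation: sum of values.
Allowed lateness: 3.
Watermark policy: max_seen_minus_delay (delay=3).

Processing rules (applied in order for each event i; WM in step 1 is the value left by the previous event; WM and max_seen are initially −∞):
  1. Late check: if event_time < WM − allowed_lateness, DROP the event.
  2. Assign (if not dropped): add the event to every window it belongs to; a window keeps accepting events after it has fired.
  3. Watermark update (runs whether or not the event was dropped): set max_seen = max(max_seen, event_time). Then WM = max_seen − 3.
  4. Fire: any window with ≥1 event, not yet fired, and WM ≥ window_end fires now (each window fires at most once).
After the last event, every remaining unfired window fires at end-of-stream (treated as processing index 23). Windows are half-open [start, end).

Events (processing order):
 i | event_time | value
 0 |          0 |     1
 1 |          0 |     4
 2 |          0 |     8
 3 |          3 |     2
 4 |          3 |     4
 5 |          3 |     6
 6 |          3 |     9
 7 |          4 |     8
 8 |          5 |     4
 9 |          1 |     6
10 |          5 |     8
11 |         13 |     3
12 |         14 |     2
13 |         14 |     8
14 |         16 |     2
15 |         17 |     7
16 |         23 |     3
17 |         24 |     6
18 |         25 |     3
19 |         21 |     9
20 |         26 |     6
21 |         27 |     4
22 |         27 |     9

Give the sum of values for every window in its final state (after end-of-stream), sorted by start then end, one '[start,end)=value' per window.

i=0 t=0 v=1: → [0,5); WM=-3
i=1 t=0 v=4: → [0,5); WM=-3
i=2 t=0 v=8: → [0,5); WM=-3
i=3 t=3 v=2: → [0,8); WM=0
i=4 t=3 v=4: → [0,8); WM=0
i=5 t=3 v=6: → [0,8); WM=0
i=6 t=3 v=9: → [0,8); WM=0
i=7 t=4 v=8: → [0,9); WM=1
i=8 t=5 v=4: → [0,10); WM=2
i=9 t=1 v=6: → [0,10); WM=2
i=10 t=5 v=8: → [0,10); WM=2
i=11 t=13 v=3: → [13,18); WM=10
i=12 t=14 v=2: → [13,19); WM=11
i=13 t=14 v=8: → [13,19); WM=11
i=14 t=16 v=2: → [13,21); WM=13
i=15 t=17 v=7: → [13,22); WM=14
i=16 t=23 v=3: → [23,28); WM=20
i=17 t=24 v=6: → [23,29); WM=21
i=18 t=25 v=3: → [23,30); WM=22
i=19 t=21 v=9: → [13,30); WM=22
i=20 t=26 v=6: → [13,31); WM=23
i=21 t=27 v=4: → [13,32); WM=24
i=22 t=27 v=9: → [13,32); WM=24

[0,10)=60 [13,32)=62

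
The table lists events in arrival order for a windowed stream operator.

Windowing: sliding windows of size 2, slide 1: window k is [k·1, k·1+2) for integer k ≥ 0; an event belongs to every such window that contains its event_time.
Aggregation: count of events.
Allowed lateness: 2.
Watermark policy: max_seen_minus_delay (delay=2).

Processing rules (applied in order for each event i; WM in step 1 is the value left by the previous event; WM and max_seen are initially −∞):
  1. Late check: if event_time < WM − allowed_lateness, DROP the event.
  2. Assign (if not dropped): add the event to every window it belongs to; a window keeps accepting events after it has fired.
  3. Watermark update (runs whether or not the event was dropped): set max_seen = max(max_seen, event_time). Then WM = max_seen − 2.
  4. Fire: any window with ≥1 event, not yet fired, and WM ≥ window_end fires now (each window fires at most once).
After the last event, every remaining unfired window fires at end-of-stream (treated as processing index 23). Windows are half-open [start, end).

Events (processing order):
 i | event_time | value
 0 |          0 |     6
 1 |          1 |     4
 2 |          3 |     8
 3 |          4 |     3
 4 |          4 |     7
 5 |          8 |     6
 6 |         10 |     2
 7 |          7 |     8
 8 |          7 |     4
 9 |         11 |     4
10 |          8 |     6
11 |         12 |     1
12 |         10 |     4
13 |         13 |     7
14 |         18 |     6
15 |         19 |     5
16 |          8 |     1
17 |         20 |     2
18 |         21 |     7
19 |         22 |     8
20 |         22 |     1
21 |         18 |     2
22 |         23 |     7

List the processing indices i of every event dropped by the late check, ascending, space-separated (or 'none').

16

i=0 t=0 v=6: → [0,2); WM=-2
i=1 t=1 v=4: → [1,3),[0,2); WM=-1
i=2 t=3 v=8: → [3,5),[2,4); WM=1
i=3 t=4 v=3: → [4,6),[3,5); WM=2; [0,2) fires=2
i=4 t=4 v=7: → [4,6),[3,5); WM=2
i=5 t=8 v=6: → [8,10),[7,9); WM=6; [1,3) fires=1 [2,4) fires=1 [3,5) fires=3 [4,6) fires=2
i=6 t=10 v=2: → [10,12),[9,11); WM=8
i=7 t=7 v=8: → [7,9),[6,8); WM=8; [6,8) fires=1
i=8 t=7 v=4: → [7,9),[6,8); WM=8
i=9 t=11 v=4: → [11,13),[10,12); WM=9; [7,9) fires=3
i=10 t=8 v=6: → [8,10),[7,9); WM=9
i=11 t=12 v=1: → [12,14),[11,13); WM=10; [8,10) fires=2
i=12 t=10 v=4: → [10,12),[9,11); WM=10
i=13 t=13 v=7: → [13,15),[12,14); WM=11; [9,11) fires=2
i=14 t=18 v=6: → [18,20),[17,19); WM=16; [10,12) fires=3 [11,13) fires=2 [12,14) fires=2 [13,15) fires=1
i=15 t=19 v=5: → [19,21),[18,20); WM=17
i=16 t=8 v=1: DROP (t<17-2); WM=17
i=17 t=20 v=2: → [20,22),[19,21); WM=18
i=18 t=21 v=7: → [21,23),[20,22); WM=19; [17,19) fires=1
i=19 t=22 v=8: → [22,24),[21,23); WM=20; [18,20) fires=2
i=20 t=22 v=1: → [22,24),[21,23); WM=20
i=21 t=18 v=2: → [18,20),[17,19); WM=20
i=22 t=23 v=7: → [23,25),[22,24); WM=21; [19,21) fires=2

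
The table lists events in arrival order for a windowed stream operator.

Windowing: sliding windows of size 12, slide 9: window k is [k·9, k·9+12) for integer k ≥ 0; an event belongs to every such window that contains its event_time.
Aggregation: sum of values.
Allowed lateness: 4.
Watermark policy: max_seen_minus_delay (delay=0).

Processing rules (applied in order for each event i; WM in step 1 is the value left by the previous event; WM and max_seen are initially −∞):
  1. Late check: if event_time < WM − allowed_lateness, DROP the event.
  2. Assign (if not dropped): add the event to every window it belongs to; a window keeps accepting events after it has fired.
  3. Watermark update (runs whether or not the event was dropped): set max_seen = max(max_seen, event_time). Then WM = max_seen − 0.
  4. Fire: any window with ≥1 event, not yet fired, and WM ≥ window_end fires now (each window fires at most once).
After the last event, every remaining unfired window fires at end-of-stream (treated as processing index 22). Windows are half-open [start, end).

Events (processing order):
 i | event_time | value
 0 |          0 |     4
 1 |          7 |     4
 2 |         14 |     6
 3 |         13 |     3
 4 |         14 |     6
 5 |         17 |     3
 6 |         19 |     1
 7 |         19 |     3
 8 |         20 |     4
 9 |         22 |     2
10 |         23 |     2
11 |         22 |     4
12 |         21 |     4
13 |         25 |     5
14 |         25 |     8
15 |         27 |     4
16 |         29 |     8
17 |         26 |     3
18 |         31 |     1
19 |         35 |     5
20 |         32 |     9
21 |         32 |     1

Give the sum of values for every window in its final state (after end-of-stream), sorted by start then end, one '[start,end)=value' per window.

[0,12)=8 [9,21)=26 [18,30)=48 [27,39)=28

i=0 t=0 v=4: → [0,12); WM=0
i=1 t=7 v=4: → [0,12); WM=7
i=2 t=14 v=6: → [9,21); WM=14; [0,12) fires=8
i=3 t=13 v=3: → [9,21); WM=14
i=4 t=14 v=6: → [9,21); WM=14
i=5 t=17 v=3: → [9,21); WM=17
i=6 t=19 v=1: → [18,30),[9,21); WM=19
i=7 t=19 v=3: → [18,30),[9,21); WM=19
i=8 t=20 v=4: → [18,30),[9,21); WM=20
i=9 t=22 v=2: → [18,30); WM=22; [9,21) fires=26
i=10 t=23 v=2: → [18,30); WM=23
i=11 t=22 v=4: → [18,30); WM=23
i=12 t=21 v=4: → [18,30); WM=23
i=13 t=25 v=5: → [18,30); WM=25
i=14 t=25 v=8: → [18,30); WM=25
i=15 t=27 v=4: → [27,39),[18,30); WM=27
i=16 t=29 v=8: → [27,39),[18,30); WM=29
i=17 t=26 v=3: → [18,30); WM=29
i=18 t=31 v=1: → [27,39); WM=31; [18,30) fires=48
i=19 t=35 v=5: → [27,39); WM=35
i=20 t=32 v=9: → [27,39); WM=35
i=21 t=32 v=1: → [27,39); WM=35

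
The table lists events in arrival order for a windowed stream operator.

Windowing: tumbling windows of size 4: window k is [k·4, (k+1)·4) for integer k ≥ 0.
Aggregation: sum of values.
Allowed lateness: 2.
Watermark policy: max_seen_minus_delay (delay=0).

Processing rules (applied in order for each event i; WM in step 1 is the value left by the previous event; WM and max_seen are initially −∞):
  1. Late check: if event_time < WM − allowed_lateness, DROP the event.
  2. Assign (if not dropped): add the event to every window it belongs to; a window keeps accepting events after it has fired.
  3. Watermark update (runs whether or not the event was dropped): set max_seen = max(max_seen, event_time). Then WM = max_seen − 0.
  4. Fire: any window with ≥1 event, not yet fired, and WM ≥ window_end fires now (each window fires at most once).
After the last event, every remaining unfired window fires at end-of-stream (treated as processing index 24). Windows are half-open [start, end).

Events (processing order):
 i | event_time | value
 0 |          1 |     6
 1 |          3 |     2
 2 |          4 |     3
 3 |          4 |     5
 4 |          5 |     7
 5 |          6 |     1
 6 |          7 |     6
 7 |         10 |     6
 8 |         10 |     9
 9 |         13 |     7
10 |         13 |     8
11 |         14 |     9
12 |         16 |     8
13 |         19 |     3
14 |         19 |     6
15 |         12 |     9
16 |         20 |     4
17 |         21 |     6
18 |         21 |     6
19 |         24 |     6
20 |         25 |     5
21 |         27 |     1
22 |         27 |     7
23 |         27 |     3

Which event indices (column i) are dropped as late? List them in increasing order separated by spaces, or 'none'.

i=0 t=1 v=6: → [0,4); WM=1
i=1 t=3 v=2: → [0,4); WM=3
i=2 t=4 v=3: → [4,8); WM=4; [0,4) fires=8
i=3 t=4 v=5: → [4,8); WM=4
i=4 t=5 v=7: → [4,8); WM=5
i=5 t=6 v=1: → [4,8); WM=6
i=6 t=7 v=6: → [4,8); WM=7
i=7 t=10 v=6: → [8,12); WM=10; [4,8) fires=22
i=8 t=10 v=9: → [8,12); WM=10
i=9 t=13 v=7: → [12,16); WM=13; [8,12) fires=15
i=10 t=13 v=8: → [12,16); WM=13
i=11 t=14 v=9: → [12,16); WM=14
i=12 t=16 v=8: → [16,20); WM=16; [12,16) fires=24
i=13 t=19 v=3: → [16,20); WM=19
i=14 t=19 v=6: → [16,20); WM=19
i=15 t=12 v=9: DROP (t<19-2); WM=19
i=16 t=20 v=4: → [20,24); WM=20; [16,20) fires=17
i=17 t=21 v=6: → [20,24); WM=21
i=18 t=21 v=6: → [20,24); WM=21
i=19 t=24 v=6: → [24,28); WM=24; [20,24) fires=16
i=20 t=25 v=5: → [24,28); WM=25
i=21 t=27 v=1: → [24,28); WM=27
i=22 t=27 v=7: → [24,28); WM=27
i=23 t=27 v=3: → [24,28); WM=27

15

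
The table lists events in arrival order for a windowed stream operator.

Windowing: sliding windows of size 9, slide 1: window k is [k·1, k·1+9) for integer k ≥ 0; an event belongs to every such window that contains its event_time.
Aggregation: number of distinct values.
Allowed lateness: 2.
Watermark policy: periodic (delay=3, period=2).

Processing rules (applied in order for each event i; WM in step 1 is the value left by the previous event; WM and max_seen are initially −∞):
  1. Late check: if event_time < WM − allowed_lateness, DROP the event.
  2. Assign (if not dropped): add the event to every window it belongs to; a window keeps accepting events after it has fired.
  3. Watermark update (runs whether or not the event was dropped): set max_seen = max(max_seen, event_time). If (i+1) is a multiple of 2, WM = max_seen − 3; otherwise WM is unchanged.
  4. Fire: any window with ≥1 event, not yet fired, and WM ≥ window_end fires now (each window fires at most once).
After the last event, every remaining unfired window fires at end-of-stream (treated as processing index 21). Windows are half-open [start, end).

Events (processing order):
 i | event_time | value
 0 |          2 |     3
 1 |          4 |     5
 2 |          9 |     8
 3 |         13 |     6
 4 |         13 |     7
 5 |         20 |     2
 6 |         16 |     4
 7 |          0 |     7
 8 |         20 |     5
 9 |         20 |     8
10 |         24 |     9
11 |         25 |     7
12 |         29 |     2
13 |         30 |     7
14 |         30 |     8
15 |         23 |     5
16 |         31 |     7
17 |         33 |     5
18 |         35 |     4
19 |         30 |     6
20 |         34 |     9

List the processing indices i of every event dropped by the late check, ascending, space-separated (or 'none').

i=0 t=2 v=3: → [2,11),[1,10),[0,9); WM=−∞
i=1 t=4 v=5: → [4,13),[3,12),[2,11),[1,10),[0,9); WM=1
i=2 t=9 v=8: → [9,18),[8,17),[7,16),[6,15),[5,14),[4,13),[3,12),[2,11),[1,10); WM=1
i=3 t=13 v=6: → [13,22),[12,21),[11,20),[10,19),[9,18),[8,17),[7,16),[6,15),[5,14); WM=10; [0,9) fires=2 [1,10) fires=3
i=4 t=13 v=7: → [13,22),[12,21),[11,20),[10,19),[9,18),[8,17),[7,16),[6,15),[5,14); WM=10
i=5 t=20 v=2: → [20,29),[19,28),[18,27),[17,26),[16,25),[15,24),[14,23),[13,22),[12,21); WM=17; [2,11) fires=3 [3,12) fires=2 [4,13) fires=2 [5,14) fires=3 [6,15) fires=3 [7,16) fires=3 [8,17) fires=3
i=6 t=16 v=4: → [16,25),[15,24),[14,23),[13,22),[12,21),[11,20),[10,19),[9,18),[8,17); WM=17
i=7 t=0 v=7: DROP (t<17-2); WM=17
i=8 t=20 v=5: → [20,29),[19,28),[18,27),[17,26),[16,25),[15,24),[14,23),[13,22),[12,21); WM=17
i=9 t=20 v=8: → [20,29),[19,28),[18,27),[17,26),[16,25),[15,24),[14,23),[13,22),[12,21); WM=17
i=10 t=24 v=9: → [24,33),[23,32),[22,31),[21,30),[20,29),[19,28),[18,27),[17,26),[16,25); WM=17
i=11 t=25 v=7: → [25,34),[24,33),[23,32),[22,31),[21,30),[20,29),[19,28),[18,27),[17,26); WM=22; [9,18) fires=4 [10,19) fires=3 [11,20) fires=3 [12,21) fires=6 [13,22) fires=6
i=12 t=29 v=2: → [29,38),[28,37),[27,36),[26,35),[25,34),[24,33),[23,32),[22,31),[21,30); WM=22
i=13 t=30 v=7: → [30,39),[29,38),[28,37),[27,36),[26,35),[25,34),[24,33),[23,32),[22,31); WM=27; [14,23) fires=4 [15,24) fires=4 [16,25) fires=5 [17,26) fires=5 [18,27) fires=5
i=14 t=30 v=8: → [30,39),[29,38),[28,37),[27,36),[26,35),[25,34),[24,33),[23,32),[22,31); WM=27
i=15 t=23 v=5: DROP (t<27-2); WM=27
i=16 t=31 v=7: → [31,40),[30,39),[29,38),[28,37),[27,36),[26,35),[25,34),[24,33),[23,32); WM=27
i=17 t=33 v=5: → [33,42),[32,41),[31,40),[30,39),[29,38),[28,37),[27,36),[26,35),[25,34); WM=30; [19,28) fires=5 [20,29) fires=5 [21,30) fires=3
i=18 t=35 v=4: → [35,44),[34,43),[33,42),[32,41),[31,40),[30,39),[29,38),[28,37),[27,36); WM=30
i=19 t=30 v=6: → [30,39),[29,38),[28,37),[27,36),[26,35),[25,34),[24,33),[23,32),[22,31); WM=32; [22,31) fires=5 [23,32) fires=5
i=20 t=34 v=9: → [34,43),[33,42),[32,41),[31,40),[30,39),[29,38),[28,37),[27,36),[26,35); WM=32

7 15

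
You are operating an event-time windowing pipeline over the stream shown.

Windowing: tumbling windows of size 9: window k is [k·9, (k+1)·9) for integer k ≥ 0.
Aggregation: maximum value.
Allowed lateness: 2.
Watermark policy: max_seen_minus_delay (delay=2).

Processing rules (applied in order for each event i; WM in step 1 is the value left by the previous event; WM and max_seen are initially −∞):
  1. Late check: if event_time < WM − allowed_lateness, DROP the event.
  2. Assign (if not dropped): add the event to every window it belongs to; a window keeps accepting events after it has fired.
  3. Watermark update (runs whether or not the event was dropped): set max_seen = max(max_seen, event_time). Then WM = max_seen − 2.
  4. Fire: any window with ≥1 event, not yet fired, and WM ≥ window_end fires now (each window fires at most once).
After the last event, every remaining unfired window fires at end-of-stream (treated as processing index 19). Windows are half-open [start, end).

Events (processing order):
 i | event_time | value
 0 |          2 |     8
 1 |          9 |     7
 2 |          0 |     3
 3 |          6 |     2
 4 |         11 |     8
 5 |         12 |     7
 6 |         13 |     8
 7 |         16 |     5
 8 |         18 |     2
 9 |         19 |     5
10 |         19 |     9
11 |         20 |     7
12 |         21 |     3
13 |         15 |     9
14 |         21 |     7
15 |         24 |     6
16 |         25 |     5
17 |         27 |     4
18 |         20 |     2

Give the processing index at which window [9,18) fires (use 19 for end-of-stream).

i=0 t=2 v=8: → [0,9); WM=0
i=1 t=9 v=7: → [9,18); WM=7
i=2 t=0 v=3: DROP (t<7-2); WM=7
i=3 t=6 v=2: → [0,9); WM=7
i=4 t=11 v=8: → [9,18); WM=9; [0,9) fires=8
i=5 t=12 v=7: → [9,18); WM=10
i=6 t=13 v=8: → [9,18); WM=11
i=7 t=16 v=5: → [9,18); WM=14
i=8 t=18 v=2: → [18,27); WM=16
i=9 t=19 v=5: → [18,27); WM=17
i=10 t=19 v=9: → [18,27); WM=17
i=11 t=20 v=7: → [18,27); WM=18; [9,18) fires=8
i=12 t=21 v=3: → [18,27); WM=19
i=13 t=15 v=9: DROP (t<19-2); WM=19
i=14 t=21 v=7: → [18,27); WM=19
i=15 t=24 v=6: → [18,27); WM=22
i=16 t=25 v=5: → [18,27); WM=23
i=17 t=27 v=4: → [27,36); WM=25
i=18 t=20 v=2: DROP (t<25-2); WM=25

11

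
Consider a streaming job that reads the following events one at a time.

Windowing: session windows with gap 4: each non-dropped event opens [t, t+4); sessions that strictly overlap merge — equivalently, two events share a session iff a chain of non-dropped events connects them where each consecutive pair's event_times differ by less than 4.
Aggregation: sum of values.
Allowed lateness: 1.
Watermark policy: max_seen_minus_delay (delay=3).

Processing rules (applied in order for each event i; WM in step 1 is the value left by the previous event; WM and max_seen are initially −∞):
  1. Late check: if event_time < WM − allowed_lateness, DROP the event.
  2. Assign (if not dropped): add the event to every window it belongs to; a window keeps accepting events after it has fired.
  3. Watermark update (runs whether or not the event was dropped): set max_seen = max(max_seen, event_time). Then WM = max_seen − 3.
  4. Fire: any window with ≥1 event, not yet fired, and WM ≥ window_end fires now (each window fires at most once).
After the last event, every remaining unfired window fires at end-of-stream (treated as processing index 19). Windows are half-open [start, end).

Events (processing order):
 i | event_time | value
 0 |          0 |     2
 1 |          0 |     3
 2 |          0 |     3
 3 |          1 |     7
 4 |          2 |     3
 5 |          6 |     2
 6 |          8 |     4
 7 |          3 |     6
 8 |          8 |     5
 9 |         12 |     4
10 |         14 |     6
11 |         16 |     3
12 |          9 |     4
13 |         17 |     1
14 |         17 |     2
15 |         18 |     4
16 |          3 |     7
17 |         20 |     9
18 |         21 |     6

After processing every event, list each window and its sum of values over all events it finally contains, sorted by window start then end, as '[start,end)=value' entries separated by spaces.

[0,6)=18 [6,12)=11 [12,25)=35

i=0 t=0 v=2: → [0,4); WM=-3
i=1 t=0 v=3: → [0,4); WM=-3
i=2 t=0 v=3: → [0,4); WM=-3
i=3 t=1 v=7: → [0,5); WM=-2
i=4 t=2 v=3: → [0,6); WM=-1
i=5 t=6 v=2: → [6,10); WM=3
i=6 t=8 v=4: → [6,12); WM=5
i=7 t=3 v=6: DROP (t<5-1); WM=5
i=8 t=8 v=5: → [6,12); WM=5
i=9 t=12 v=4: → [12,16); WM=9
i=10 t=14 v=6: → [12,18); WM=11
i=11 t=16 v=3: → [12,20); WM=13
i=12 t=9 v=4: DROP (t<13-1); WM=13
i=13 t=17 v=1: → [12,21); WM=14
i=14 t=17 v=2: → [12,21); WM=14
i=15 t=18 v=4: → [12,22); WM=15
i=16 t=3 v=7: DROP (t<15-1); WM=15
i=17 t=20 v=9: → [12,24); WM=17
i=18 t=21 v=6: → [12,25); WM=18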